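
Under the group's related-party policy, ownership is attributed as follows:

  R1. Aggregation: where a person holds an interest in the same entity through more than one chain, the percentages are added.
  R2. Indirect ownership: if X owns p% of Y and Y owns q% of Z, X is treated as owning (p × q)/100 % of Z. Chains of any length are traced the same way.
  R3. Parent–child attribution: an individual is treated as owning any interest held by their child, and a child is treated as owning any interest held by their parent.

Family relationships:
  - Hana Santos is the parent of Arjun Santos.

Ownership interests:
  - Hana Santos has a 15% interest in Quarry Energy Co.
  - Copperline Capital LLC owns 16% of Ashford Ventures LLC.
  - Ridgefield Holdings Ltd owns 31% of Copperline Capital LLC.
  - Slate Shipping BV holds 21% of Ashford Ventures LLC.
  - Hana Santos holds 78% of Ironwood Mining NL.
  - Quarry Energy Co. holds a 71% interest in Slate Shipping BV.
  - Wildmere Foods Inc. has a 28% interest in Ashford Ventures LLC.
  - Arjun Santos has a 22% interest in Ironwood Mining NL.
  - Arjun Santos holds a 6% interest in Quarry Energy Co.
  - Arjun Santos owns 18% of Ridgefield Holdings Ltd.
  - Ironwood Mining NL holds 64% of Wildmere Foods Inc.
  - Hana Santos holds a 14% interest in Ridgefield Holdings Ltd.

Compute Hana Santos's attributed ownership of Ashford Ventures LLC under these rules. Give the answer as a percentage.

By parent–child attribution (R3), Hana Santos is treated as also owning Arjun Santos's interest in Ironwood Mining NL, giving 78% + 22% = 100%.
By parent–child attribution (R3), Hana Santos is treated as also owning Arjun Santos's interest in Quarry Energy Co, giving 15% + 6% = 21%.
By parent–child attribution (R3), Hana Santos is treated as also owning Arjun Santos's interest in Ridgefield Holdings Ltd, giving 14% + 18% = 32%.
Chain via Ironwood Mining NL → Wildmere Foods Inc. (R2): 100% × 64% × 28% = 17.92% of Ashford Ventures LLC.
Chain via Quarry Energy Co. → Slate Shipping BV (R2): 21% × 71% × 21% = 3.1311% of Ashford Ventures LLC.
Chain via Ridgefield Holdings Ltd → Copperline Capital LLC (R2): 32% × 31% × 16% = 1.5872% of Ashford Ventures LLC.
Aggregating (R1): 17.92% + 3.1311% + 1.5872% = 22.6383%.

22.6383%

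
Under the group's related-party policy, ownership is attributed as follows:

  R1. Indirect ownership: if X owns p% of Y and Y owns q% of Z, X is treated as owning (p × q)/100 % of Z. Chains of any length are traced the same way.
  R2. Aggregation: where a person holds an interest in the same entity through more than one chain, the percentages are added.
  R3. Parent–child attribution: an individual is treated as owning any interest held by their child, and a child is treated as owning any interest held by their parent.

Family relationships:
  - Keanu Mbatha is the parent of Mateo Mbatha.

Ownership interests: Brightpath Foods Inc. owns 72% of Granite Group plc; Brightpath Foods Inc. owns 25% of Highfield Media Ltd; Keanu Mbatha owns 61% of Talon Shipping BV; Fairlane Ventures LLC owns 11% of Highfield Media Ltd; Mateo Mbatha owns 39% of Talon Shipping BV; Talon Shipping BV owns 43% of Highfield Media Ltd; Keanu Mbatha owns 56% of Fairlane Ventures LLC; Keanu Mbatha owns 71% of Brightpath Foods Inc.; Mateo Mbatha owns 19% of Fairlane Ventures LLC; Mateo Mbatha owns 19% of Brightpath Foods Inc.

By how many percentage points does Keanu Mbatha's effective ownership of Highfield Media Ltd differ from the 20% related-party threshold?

53.75

By parent–child attribution (R3), Keanu Mbatha is treated as also owning Mateo Mbatha's interest in Brightpath Foods Inc, giving 71% + 19% = 90%.
By parent–child attribution (R3), Keanu Mbatha is treated as also owning Mateo Mbatha's interest in Talon Shipping BV, giving 61% + 39% = 100%.
By parent–child attribution (R3), Keanu Mbatha is treated as also owning Mateo Mbatha's interest in Fairlane Ventures LLC, giving 56% + 19% = 75%.
Chain via Brightpath Foods Inc. (R1): 90% × 25% = 22.5% of Highfield Media Ltd.
Chain via Talon Shipping BV (R1): 100% × 43% = 43% of Highfield Media Ltd.
Chain via Fairlane Ventures LLC (R1): 75% × 11% = 8.25% of Highfield Media Ltd.
Aggregating (R2): 22.5% + 43% + 8.25% = 73.75%.
73.75% exceeds the 20% threshold by 53.75 percentage points.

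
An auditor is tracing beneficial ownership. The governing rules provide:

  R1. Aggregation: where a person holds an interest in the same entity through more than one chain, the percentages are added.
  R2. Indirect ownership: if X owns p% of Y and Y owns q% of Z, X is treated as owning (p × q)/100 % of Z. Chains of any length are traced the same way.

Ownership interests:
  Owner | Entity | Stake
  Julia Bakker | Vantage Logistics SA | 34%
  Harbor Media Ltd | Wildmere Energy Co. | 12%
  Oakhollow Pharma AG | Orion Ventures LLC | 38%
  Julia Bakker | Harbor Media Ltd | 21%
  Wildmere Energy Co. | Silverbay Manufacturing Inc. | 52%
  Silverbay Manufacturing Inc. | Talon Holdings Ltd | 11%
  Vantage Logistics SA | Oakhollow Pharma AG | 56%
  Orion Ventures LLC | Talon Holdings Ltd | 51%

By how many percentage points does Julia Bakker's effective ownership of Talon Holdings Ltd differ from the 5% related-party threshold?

1.165904

Chain via Vantage Logistics SA → Oakhollow Pharma AG → Orion Ventures LLC (R2): 34% × 56% × 38% × 51% = 3.689952% of Talon Holdings Ltd.
Chain via Harbor Media Ltd → Wildmere Energy Co. → Silverbay Manufacturing Inc. (R2): 21% × 12% × 52% × 11% = 0.144144% of Talon Holdings Ltd.
Aggregating (R1): 3.689952% + 0.144144% = 3.834096%.
3.834096% falls short of the 5% threshold by 1.165904 percentage points.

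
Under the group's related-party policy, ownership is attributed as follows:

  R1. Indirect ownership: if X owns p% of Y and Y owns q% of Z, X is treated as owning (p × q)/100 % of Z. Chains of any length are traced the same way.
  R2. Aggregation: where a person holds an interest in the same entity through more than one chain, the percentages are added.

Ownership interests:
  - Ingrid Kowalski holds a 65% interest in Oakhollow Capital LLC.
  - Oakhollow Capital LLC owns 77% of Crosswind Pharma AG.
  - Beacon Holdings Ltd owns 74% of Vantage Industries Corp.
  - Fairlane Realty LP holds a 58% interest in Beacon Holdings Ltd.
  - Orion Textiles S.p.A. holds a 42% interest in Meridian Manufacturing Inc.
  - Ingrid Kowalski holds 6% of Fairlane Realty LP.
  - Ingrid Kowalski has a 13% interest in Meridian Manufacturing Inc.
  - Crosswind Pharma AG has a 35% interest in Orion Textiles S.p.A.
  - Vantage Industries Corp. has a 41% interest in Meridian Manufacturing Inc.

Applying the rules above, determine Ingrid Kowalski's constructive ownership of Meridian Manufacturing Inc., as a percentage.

21.413182%

Chain via Oakhollow Capital LLC → Crosswind Pharma AG → Orion Textiles S.p.A. (R1): 65% × 77% × 35% × 42% = 7.35735% of Meridian Manufacturing Inc.
Chain via Fairlane Realty LP → Beacon Holdings Ltd → Vantage Industries Corp. (R1): 6% × 58% × 74% × 41% = 1.055832% of Meridian Manufacturing Inc.
Direct interest in Meridian Manufacturing Inc: 13%.
Aggregating (R2): 7.35735% + 1.055832% + 13% = 21.413182%.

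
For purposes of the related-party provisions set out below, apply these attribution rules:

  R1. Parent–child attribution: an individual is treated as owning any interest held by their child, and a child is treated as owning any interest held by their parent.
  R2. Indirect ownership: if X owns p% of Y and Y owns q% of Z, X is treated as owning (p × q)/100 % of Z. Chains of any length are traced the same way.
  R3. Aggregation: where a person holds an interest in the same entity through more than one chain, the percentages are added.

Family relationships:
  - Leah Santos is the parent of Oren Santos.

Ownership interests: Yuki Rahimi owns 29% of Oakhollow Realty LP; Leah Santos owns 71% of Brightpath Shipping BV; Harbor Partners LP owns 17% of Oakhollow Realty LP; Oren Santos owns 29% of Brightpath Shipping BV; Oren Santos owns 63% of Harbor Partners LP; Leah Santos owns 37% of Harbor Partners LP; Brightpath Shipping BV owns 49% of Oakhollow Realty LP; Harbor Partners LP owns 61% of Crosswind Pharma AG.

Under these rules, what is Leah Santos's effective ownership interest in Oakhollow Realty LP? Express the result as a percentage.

66%

By parent–child attribution (R1), Leah Santos is treated as also owning Oren Santos's interest in Harbor Partners LP, giving 37% + 63% = 100%.
By parent–child attribution (R1), Leah Santos is treated as also owning Oren Santos's interest in Brightpath Shipping BV, giving 71% + 29% = 100%.
Chain via Harbor Partners LP (R2): 100% × 17% = 17% of Oakhollow Realty LP.
Chain via Brightpath Shipping BV (R2): 100% × 49% = 49% of Oakhollow Realty LP.
Aggregating (R3): 17% + 49% = 66%.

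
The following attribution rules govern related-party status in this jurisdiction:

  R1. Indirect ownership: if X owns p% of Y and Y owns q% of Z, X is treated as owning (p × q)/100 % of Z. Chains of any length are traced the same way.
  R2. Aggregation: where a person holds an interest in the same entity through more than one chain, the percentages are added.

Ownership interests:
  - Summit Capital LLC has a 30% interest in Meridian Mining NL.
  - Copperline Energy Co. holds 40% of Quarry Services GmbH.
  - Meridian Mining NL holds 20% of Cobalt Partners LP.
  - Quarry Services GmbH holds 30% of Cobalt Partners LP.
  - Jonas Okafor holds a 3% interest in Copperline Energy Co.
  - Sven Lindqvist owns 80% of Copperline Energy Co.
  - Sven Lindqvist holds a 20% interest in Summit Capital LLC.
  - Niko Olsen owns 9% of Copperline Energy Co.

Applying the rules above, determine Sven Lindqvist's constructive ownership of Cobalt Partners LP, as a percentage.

Chain via Copperline Energy Co. → Quarry Services GmbH (R1): 80% × 40% × 30% = 9.6% of Cobalt Partners LP.
Chain via Summit Capital LLC → Meridian Mining NL (R1): 20% × 30% × 20% = 1.2% of Cobalt Partners LP.
Aggregating (R2): 9.6% + 1.2% = 10.8%.

10.8%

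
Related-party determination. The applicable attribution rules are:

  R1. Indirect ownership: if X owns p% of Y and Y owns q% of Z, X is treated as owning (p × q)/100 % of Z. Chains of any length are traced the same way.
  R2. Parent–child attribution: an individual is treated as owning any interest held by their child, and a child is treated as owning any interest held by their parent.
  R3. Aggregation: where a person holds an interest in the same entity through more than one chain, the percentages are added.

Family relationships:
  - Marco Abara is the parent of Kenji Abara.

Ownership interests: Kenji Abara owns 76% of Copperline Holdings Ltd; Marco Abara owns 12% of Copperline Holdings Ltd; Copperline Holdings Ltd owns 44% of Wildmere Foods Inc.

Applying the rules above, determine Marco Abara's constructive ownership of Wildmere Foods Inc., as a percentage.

38.72%

By parent–child attribution (R2), Marco Abara is treated as also owning Kenji Abara's interest in Copperline Holdings Ltd, giving 12% + 76% = 88%.
Chain via Copperline Holdings Ltd (R1): 88% × 44% = 38.72% of Wildmere Foods Inc.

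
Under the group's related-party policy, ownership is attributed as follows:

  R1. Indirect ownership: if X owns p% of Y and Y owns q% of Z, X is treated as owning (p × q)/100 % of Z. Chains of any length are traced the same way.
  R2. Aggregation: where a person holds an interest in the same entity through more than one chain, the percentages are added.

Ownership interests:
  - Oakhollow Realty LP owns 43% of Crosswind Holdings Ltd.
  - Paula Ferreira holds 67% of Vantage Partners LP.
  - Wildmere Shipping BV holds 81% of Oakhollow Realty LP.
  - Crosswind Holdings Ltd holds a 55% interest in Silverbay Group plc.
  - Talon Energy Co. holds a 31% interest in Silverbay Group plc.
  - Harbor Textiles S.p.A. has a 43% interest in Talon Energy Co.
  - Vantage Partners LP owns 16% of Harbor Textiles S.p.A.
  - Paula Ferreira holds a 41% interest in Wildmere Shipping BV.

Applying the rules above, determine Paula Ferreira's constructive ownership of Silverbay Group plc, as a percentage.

Chain via Wildmere Shipping BV → Oakhollow Realty LP → Crosswind Holdings Ltd (R1): 41% × 81% × 43% × 55% = 7.854165% of Silverbay Group plc.
Chain via Vantage Partners LP → Harbor Textiles S.p.A. → Talon Energy Co. (R1): 67% × 16% × 43% × 31% = 1.428976% of Silverbay Group plc.
Aggregating (R2): 7.854165% + 1.428976% = 9.283141%.

9.283141%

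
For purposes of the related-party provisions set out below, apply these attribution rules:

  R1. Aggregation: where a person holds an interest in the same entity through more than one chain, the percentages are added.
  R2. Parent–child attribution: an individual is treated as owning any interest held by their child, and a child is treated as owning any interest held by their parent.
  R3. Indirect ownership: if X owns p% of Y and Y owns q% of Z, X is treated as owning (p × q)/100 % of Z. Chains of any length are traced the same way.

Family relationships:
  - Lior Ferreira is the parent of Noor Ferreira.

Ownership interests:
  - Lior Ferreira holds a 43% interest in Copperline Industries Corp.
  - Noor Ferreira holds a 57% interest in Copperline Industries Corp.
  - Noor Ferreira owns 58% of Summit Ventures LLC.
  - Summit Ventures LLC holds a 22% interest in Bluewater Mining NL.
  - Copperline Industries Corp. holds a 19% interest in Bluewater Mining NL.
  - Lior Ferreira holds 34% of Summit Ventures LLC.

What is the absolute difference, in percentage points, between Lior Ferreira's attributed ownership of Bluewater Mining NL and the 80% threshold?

40.76

By parent–child attribution (R2), Lior Ferreira is treated as also owning Noor Ferreira's interest in Copperline Industries Corp, giving 43% + 57% = 100%.
By parent–child attribution (R2), Lior Ferreira is treated as also owning Noor Ferreira's interest in Summit Ventures LLC, giving 34% + 58% = 92%.
Chain via Copperline Industries Corp. (R3): 100% × 19% = 19% of Bluewater Mining NL.
Chain via Summit Ventures LLC (R3): 92% × 22% = 20.24% of Bluewater Mining NL.
Aggregating (R1): 19% + 20.24% = 39.24%.
39.24% falls short of the 80% threshold by 40.76 percentage points.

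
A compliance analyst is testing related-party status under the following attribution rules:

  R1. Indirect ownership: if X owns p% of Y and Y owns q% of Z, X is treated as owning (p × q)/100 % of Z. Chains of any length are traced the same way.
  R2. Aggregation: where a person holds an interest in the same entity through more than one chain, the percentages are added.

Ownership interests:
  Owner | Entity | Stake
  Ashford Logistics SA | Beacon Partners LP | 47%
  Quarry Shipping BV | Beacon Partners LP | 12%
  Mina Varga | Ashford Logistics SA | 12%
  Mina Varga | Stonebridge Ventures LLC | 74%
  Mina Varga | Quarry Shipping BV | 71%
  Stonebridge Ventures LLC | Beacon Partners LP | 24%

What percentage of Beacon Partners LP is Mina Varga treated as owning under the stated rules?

31.92%

Chain via Ashford Logistics SA (R1): 12% × 47% = 5.64% of Beacon Partners LP.
Chain via Stonebridge Ventures LLC (R1): 74% × 24% = 17.76% of Beacon Partners LP.
Chain via Quarry Shipping BV (R1): 71% × 12% = 8.52% of Beacon Partners LP.
Aggregating (R2): 5.64% + 17.76% + 8.52% = 31.92%.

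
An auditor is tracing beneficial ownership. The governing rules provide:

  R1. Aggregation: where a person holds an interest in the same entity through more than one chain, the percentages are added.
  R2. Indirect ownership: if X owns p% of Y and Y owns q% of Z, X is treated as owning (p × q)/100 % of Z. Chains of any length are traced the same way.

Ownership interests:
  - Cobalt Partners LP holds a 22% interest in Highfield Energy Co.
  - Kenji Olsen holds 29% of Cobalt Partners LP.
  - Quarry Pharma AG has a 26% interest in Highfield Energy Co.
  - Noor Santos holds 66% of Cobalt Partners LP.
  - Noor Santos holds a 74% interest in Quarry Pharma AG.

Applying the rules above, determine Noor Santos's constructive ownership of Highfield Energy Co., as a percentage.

Chain via Quarry Pharma AG (R2): 74% × 26% = 19.24% of Highfield Energy Co.
Chain via Cobalt Partners LP (R2): 66% × 22% = 14.52% of Highfield Energy Co.
Aggregating (R1): 19.24% + 14.52% = 33.76%.

33.76%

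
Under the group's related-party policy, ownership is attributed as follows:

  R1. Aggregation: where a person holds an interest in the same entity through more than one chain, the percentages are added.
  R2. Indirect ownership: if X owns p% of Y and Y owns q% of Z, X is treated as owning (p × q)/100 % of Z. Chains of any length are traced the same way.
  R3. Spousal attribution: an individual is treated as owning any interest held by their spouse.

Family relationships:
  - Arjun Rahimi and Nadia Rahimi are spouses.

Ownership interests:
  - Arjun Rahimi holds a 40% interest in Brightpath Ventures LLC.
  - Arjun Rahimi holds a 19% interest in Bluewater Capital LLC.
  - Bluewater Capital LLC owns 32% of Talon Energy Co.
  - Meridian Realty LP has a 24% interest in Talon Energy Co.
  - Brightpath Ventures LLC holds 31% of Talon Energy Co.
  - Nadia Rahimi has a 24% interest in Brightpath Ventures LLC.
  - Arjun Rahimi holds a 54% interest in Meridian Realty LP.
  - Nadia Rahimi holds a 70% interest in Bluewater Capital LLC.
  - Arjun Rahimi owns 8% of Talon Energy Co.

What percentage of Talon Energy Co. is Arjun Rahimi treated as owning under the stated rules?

By spousal attribution (R3), Arjun Rahimi is treated as also owning Nadia Rahimi's interest in Bluewater Capital LLC, giving 19% + 70% = 89%.
By spousal attribution (R3), Arjun Rahimi is treated as also owning Nadia Rahimi's interest in Brightpath Ventures LLC, giving 40% + 24% = 64%.
Chain via Bluewater Capital LLC (R2): 89% × 32% = 28.48% of Talon Energy Co.
Chain via Brightpath Ventures LLC (R2): 64% × 31% = 19.84% of Talon Energy Co.
Chain via Meridian Realty LP (R2): 54% × 24% = 12.96% of Talon Energy Co.
Direct interest in Talon Energy Co: 8%.
Aggregating (R1): 28.48% + 19.84% + 12.96% + 8% = 69.28%.

69.28%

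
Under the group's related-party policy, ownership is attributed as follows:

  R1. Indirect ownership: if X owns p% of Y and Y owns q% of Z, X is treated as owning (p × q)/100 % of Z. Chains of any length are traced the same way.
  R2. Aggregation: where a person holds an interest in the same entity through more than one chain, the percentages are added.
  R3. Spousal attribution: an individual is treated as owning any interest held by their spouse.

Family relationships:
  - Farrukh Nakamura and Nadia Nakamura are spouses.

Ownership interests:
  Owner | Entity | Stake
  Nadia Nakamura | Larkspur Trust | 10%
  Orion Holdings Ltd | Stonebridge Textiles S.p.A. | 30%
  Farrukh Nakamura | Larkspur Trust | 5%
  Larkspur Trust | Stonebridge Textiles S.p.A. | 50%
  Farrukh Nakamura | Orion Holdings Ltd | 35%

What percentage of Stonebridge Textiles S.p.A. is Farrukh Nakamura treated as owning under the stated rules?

By spousal attribution (R3), Farrukh Nakamura is treated as also owning Nadia Nakamura's interest in Larkspur Trust, giving 5% + 10% = 15%.
Chain via Orion Holdings Ltd (R1): 35% × 30% = 10.5% of Stonebridge Textiles S.p.A.
Chain via Larkspur Trust (R1): 15% × 50% = 7.5% of Stonebridge Textiles S.p.A.
Aggregating (R2): 10.5% + 7.5% = 18%.

18%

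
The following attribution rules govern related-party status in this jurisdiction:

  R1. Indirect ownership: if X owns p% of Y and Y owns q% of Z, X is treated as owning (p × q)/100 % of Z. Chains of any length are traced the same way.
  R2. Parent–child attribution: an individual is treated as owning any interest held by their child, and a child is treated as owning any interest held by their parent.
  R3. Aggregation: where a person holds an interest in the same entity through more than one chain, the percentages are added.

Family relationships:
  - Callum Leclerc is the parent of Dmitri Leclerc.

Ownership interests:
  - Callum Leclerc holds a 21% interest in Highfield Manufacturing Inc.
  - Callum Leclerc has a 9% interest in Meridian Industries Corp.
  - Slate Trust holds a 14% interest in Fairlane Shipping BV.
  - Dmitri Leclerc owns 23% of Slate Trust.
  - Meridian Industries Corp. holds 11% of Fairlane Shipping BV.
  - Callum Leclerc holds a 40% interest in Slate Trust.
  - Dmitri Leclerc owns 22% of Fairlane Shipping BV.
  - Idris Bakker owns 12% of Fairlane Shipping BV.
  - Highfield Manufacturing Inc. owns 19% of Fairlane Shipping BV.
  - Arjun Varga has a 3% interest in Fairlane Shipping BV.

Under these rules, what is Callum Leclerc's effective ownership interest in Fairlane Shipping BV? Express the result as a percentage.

35.8%

By parent–child attribution (R2), Callum Leclerc is treated as also owning Dmitri Leclerc's interest in Slate Trust, giving 40% + 23% = 63%.
By parent–child attribution (R2), Callum Leclerc is treated as owning Dmitri Leclerc's 22% interest in Fairlane Shipping BV.
Chain via Slate Trust (R1): 63% × 14% = 8.82% of Fairlane Shipping BV.
Chain via Highfield Manufacturing Inc. (R1): 21% × 19% = 3.99% of Fairlane Shipping BV.
Chain via Meridian Industries Corp. (R1): 9% × 11% = 0.99% of Fairlane Shipping BV.
Direct interest in Fairlane Shipping BV: 22%.
Aggregating (R3): 8.82% + 3.99% + 0.99% + 22% = 35.8%.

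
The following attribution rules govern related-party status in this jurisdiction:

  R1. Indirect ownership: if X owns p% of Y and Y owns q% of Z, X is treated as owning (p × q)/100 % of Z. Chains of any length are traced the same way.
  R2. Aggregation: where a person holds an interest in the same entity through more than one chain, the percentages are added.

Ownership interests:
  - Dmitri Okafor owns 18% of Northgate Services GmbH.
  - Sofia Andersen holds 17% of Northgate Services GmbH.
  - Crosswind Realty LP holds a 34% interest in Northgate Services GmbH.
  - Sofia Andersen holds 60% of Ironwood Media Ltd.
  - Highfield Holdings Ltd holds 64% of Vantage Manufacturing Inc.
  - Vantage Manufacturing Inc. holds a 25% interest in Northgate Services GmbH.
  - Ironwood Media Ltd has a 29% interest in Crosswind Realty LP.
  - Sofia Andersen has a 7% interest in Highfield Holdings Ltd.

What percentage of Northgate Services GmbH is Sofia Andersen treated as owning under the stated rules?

Chain via Highfield Holdings Ltd → Vantage Manufacturing Inc. (R1): 7% × 64% × 25% = 1.12% of Northgate Services GmbH.
Chain via Ironwood Media Ltd → Crosswind Realty LP (R1): 60% × 29% × 34% = 5.916% of Northgate Services GmbH.
Direct interest in Northgate Services GmbH: 17%.
Aggregating (R2): 1.12% + 5.916% + 17% = 24.036%.

24.036%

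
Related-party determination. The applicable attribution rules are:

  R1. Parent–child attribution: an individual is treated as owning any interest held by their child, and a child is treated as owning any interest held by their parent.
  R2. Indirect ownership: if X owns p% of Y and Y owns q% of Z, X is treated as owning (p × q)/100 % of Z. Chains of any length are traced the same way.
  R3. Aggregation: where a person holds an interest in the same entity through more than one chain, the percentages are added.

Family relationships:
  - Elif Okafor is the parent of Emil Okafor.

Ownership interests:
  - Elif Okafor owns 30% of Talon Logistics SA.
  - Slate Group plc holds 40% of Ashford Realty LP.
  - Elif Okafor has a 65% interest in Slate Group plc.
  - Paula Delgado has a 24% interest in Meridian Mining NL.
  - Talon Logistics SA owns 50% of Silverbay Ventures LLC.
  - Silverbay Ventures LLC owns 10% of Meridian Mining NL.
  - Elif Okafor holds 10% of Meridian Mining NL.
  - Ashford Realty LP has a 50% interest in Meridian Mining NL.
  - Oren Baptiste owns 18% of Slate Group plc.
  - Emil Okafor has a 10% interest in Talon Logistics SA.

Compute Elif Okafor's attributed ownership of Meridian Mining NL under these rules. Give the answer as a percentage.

By parent–child attribution (R1), Elif Okafor is treated as also owning Emil Okafor's interest in Talon Logistics SA, giving 30% + 10% = 40%.
Chain via Slate Group plc → Ashford Realty LP (R2): 65% × 40% × 50% = 13% of Meridian Mining NL.
Chain via Talon Logistics SA → Silverbay Ventures LLC (R2): 40% × 50% × 10% = 2% of Meridian Mining NL.
Direct interest in Meridian Mining NL: 10%.
Aggregating (R3): 13% + 2% + 10% = 25%.

25%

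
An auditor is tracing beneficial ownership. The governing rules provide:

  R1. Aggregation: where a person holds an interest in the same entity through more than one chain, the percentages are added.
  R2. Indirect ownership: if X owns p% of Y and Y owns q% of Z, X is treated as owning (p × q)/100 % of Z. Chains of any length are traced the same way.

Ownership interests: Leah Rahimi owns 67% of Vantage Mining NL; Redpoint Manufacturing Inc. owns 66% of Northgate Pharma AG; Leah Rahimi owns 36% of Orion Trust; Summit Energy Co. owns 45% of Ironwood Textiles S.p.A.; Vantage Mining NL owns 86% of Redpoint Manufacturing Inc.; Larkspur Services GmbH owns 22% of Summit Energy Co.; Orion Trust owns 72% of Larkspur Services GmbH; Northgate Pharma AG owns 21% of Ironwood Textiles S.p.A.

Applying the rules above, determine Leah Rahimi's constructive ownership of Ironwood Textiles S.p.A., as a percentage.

Chain via Vantage Mining NL → Redpoint Manufacturing Inc. → Northgate Pharma AG (R2): 67% × 86% × 66% × 21% = 7.986132% of Ironwood Textiles S.p.A.
Chain via Orion Trust → Larkspur Services GmbH → Summit Energy Co. (R2): 36% × 72% × 22% × 45% = 2.56608% of Ironwood Textiles S.p.A.
Aggregating (R1): 7.986132% + 2.56608% = 10.552212%.

10.552212%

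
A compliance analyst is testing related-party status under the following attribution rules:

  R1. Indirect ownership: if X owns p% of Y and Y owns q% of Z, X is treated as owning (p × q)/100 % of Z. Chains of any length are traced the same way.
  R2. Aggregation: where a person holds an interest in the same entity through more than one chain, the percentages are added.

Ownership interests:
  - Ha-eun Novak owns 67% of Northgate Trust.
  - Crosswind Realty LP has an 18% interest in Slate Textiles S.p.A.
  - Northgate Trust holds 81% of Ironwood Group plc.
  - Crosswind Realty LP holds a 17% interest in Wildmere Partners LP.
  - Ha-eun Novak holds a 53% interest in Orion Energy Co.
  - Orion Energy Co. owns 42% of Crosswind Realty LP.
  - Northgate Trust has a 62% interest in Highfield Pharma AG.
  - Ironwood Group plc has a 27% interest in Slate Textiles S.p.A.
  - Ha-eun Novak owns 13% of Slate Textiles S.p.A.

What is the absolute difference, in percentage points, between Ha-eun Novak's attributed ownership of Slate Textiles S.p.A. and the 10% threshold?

21.6597

Chain via Orion Energy Co. → Crosswind Realty LP (R1): 53% × 42% × 18% = 4.0068% of Slate Textiles S.p.A.
Chain via Northgate Trust → Ironwood Group plc (R1): 67% × 81% × 27% = 14.6529% of Slate Textiles S.p.A.
Direct interest in Slate Textiles S.p.A: 13%.
Aggregating (R2): 4.0068% + 14.6529% + 13% = 31.6597%.
31.6597% exceeds the 10% threshold by 21.6597 percentage points.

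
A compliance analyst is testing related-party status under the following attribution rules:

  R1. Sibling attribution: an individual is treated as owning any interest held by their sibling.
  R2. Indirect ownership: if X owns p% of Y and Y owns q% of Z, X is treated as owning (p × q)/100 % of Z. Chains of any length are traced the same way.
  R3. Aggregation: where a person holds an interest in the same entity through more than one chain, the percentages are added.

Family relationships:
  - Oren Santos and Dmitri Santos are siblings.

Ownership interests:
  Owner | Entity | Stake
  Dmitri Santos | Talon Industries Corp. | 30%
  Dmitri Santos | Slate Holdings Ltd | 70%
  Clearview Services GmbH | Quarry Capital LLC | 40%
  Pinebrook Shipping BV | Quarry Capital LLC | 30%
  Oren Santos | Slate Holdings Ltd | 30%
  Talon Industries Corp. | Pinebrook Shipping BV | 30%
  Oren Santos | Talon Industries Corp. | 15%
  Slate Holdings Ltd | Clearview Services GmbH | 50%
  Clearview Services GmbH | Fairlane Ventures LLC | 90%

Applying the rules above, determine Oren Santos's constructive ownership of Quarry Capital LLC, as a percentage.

By sibling attribution (R1), Oren Santos is treated as also owning Dmitri Santos's interest in Talon Industries Corp, giving 15% + 30% = 45%.
By sibling attribution (R1), Oren Santos is treated as also owning Dmitri Santos's interest in Slate Holdings Ltd, giving 30% + 70% = 100%.
Chain via Talon Industries Corp. → Pinebrook Shipping BV (R2): 45% × 30% × 30% = 4.05% of Quarry Capital LLC.
Chain via Slate Holdings Ltd → Clearview Services GmbH (R2): 100% × 50% × 40% = 20% of Quarry Capital LLC.
Aggregating (R3): 4.05% + 20% = 24.05%.

24.05%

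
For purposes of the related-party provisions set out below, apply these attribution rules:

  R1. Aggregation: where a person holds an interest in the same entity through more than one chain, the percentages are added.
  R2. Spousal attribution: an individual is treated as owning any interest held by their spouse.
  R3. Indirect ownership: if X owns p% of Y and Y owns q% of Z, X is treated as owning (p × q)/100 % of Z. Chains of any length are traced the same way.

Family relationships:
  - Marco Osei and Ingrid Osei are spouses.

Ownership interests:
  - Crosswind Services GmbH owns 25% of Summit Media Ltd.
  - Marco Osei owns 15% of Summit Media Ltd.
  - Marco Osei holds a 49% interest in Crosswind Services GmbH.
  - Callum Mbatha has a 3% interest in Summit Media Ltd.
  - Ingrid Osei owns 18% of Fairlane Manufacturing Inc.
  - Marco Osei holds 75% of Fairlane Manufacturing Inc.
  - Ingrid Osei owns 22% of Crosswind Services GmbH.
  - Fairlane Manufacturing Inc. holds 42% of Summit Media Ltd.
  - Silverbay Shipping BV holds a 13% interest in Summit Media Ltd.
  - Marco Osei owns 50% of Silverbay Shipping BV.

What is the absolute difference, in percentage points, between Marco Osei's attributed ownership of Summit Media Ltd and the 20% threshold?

By spousal attribution (R2), Marco Osei is treated as also owning Ingrid Osei's interest in Fairlane Manufacturing Inc, giving 75% + 18% = 93%.
By spousal attribution (R2), Marco Osei is treated as also owning Ingrid Osei's interest in Crosswind Services GmbH, giving 49% + 22% = 71%.
Chain via Fairlane Manufacturing Inc. (R3): 93% × 42% = 39.06% of Summit Media Ltd.
Chain via Crosswind Services GmbH (R3): 71% × 25% = 17.75% of Summit Media Ltd.
Chain via Silverbay Shipping BV (R3): 50% × 13% = 6.5% of Summit Media Ltd.
Direct interest in Summit Media Ltd: 15%.
Aggregating (R1): 39.06% + 17.75% + 6.5% + 15% = 78.31%.
78.31% exceeds the 20% threshold by 58.31 percentage points.

58.31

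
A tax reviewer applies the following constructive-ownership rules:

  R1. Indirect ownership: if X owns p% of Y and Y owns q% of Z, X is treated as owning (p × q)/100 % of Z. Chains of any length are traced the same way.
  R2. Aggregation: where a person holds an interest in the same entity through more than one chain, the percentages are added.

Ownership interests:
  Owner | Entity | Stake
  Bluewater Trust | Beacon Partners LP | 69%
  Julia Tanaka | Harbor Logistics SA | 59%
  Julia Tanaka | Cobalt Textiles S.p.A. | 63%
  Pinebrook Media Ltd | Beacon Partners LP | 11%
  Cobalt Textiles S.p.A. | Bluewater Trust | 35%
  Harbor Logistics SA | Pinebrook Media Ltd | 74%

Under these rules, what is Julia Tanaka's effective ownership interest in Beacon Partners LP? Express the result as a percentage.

20.0171%

Chain via Harbor Logistics SA → Pinebrook Media Ltd (R1): 59% × 74% × 11% = 4.8026% of Beacon Partners LP.
Chain via Cobalt Textiles S.p.A. → Bluewater Trust (R1): 63% × 35% × 69% = 15.2145% of Beacon Partners LP.
Aggregating (R2): 4.8026% + 15.2145% = 20.0171%.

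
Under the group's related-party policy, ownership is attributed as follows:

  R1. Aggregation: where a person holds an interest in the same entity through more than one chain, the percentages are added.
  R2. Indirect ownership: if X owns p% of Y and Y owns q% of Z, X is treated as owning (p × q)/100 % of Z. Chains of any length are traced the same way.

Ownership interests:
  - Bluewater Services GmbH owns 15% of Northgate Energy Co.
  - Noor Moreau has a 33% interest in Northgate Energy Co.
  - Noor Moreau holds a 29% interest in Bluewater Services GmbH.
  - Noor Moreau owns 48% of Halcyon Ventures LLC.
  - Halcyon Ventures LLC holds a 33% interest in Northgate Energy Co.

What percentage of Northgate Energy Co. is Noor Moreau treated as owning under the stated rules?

53.19%

Chain via Bluewater Services GmbH (R2): 29% × 15% = 4.35% of Northgate Energy Co.
Chain via Halcyon Ventures LLC (R2): 48% × 33% = 15.84% of Northgate Energy Co.
Direct interest in Northgate Energy Co: 33%.
Aggregating (R1): 4.35% + 15.84% + 33% = 53.19%.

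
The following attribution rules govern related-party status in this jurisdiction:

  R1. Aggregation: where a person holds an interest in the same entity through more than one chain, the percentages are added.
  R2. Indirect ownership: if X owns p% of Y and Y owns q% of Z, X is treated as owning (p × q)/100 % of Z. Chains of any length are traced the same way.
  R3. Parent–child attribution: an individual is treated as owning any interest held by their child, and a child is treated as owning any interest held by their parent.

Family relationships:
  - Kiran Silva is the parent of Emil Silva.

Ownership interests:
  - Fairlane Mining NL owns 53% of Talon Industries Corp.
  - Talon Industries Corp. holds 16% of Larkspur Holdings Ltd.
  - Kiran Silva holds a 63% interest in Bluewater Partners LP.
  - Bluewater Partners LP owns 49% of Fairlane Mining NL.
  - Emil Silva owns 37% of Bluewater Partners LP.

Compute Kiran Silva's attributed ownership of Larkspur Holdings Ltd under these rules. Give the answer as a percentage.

4.1552%

By parent–child attribution (R3), Kiran Silva is treated as also owning Emil Silva's interest in Bluewater Partners LP, giving 63% + 37% = 100%.
Chain via Bluewater Partners LP → Fairlane Mining NL → Talon Industries Corp. (R2): 100% × 49% × 53% × 16% = 4.1552% of Larkspur Holdings Ltd.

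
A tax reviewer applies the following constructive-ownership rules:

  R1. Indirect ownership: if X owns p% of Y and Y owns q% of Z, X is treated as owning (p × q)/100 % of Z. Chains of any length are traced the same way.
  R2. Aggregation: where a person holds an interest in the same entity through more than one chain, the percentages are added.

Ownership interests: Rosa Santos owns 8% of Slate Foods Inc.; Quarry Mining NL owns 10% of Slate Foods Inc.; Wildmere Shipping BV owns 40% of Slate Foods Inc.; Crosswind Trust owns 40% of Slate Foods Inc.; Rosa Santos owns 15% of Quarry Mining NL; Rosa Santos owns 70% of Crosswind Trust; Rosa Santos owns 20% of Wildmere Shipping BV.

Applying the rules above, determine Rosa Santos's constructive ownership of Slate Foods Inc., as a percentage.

Chain via Quarry Mining NL (R1): 15% × 10% = 1.5% of Slate Foods Inc.
Chain via Crosswind Trust (R1): 70% × 40% = 28% of Slate Foods Inc.
Chain via Wildmere Shipping BV (R1): 20% × 40% = 8% of Slate Foods Inc.
Direct interest in Slate Foods Inc: 8%.
Aggregating (R2): 1.5% + 28% + 8% + 8% = 45.5%.

45.5%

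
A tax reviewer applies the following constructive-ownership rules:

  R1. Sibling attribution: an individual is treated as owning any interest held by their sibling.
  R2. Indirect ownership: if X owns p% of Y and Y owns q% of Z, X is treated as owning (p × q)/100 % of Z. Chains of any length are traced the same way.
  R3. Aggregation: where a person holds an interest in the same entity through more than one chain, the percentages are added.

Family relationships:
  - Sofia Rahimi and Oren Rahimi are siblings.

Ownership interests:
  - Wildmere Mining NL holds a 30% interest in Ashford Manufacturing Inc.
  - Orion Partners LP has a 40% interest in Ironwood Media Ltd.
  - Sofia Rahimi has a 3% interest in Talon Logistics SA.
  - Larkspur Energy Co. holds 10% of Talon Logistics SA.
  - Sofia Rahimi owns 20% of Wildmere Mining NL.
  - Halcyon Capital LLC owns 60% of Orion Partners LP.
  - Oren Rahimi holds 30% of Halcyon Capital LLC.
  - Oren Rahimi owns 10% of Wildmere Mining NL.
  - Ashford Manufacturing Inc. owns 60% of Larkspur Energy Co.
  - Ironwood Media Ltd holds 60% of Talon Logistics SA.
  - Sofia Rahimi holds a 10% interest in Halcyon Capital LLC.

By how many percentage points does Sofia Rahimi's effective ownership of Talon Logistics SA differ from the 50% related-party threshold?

40.7

By sibling attribution (R1), Sofia Rahimi is treated as also owning Oren Rahimi's interest in Halcyon Capital LLC, giving 10% + 30% = 40%.
By sibling attribution (R1), Sofia Rahimi is treated as also owning Oren Rahimi's interest in Wildmere Mining NL, giving 20% + 10% = 30%.
Chain via Halcyon Capital LLC → Orion Partners LP → Ironwood Media Ltd (R2): 40% × 60% × 40% × 60% = 5.76% of Talon Logistics SA.
Chain via Wildmere Mining NL → Ashford Manufacturing Inc. → Larkspur Energy Co. (R2): 30% × 30% × 60% × 10% = 0.54% of Talon Logistics SA.
Direct interest in Talon Logistics SA: 3%.
Aggregating (R3): 5.76% + 0.54% + 3% = 9.3%.
9.3% falls short of the 50% threshold by 40.7 percentage points.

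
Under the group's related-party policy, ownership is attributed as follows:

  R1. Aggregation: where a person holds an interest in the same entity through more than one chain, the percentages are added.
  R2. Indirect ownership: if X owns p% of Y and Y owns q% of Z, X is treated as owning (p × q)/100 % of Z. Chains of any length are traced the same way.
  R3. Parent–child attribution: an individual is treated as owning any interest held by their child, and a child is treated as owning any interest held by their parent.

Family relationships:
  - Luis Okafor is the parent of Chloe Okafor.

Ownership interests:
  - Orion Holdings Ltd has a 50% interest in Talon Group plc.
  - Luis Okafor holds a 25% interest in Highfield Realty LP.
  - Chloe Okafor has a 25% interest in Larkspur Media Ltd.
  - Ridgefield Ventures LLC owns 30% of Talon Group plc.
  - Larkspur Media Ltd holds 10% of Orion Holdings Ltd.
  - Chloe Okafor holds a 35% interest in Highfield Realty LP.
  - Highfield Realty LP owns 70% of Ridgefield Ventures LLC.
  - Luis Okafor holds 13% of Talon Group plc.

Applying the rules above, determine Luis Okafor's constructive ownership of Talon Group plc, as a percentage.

26.85%

By parent–child attribution (R3), Luis Okafor is treated as also owning Chloe Okafor's interest in Highfield Realty LP, giving 25% + 35% = 60%.
By parent–child attribution (R3), Luis Okafor is treated as owning Chloe Okafor's 25% interest in Larkspur Media Ltd.
Chain via Highfield Realty LP → Ridgefield Ventures LLC (R2): 60% × 70% × 30% = 12.6% of Talon Group plc.
Direct interest in Talon Group plc: 13%.
Chain via Larkspur Media Ltd → Orion Holdings Ltd (R2): 25% × 10% × 50% = 1.25% of Talon Group plc.
Aggregating (R1): 12.6% + 13% + 1.25% = 26.85%.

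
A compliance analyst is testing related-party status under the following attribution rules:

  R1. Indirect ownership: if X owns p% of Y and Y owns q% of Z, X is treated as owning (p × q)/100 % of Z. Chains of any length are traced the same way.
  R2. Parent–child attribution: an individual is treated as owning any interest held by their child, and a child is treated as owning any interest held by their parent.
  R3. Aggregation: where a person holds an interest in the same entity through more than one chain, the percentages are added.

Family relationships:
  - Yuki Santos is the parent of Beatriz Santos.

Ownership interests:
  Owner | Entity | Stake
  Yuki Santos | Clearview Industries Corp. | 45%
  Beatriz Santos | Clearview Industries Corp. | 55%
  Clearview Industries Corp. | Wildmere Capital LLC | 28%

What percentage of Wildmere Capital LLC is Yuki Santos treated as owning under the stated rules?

By parent–child attribution (R2), Yuki Santos is treated as also owning Beatriz Santos's interest in Clearview Industries Corp, giving 45% + 55% = 100%.
Chain via Clearview Industries Corp. (R1): 100% × 28% = 28% of Wildmere Capital LLC.

28%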